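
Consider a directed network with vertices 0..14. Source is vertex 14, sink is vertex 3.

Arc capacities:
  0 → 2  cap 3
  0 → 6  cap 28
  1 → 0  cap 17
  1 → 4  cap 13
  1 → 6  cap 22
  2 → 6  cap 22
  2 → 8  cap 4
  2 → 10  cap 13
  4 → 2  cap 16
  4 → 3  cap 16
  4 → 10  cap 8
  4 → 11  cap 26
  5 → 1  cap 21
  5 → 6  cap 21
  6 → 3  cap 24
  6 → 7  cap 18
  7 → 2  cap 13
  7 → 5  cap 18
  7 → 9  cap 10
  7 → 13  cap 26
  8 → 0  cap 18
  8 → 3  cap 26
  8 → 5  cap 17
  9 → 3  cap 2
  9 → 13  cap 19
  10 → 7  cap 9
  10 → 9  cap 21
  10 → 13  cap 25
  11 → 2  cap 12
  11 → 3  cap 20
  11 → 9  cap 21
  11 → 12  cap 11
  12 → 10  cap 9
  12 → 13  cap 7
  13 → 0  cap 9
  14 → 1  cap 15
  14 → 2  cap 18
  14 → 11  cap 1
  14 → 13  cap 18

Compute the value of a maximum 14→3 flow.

augment #1: 14→11→3 bottleneck 1, total now 1
augment #2: 14→1→4→3 bottleneck 13, total now 14
augment #3: 14→1→6→3 bottleneck 2, total now 16
augment #4: 14→2→6→3 bottleneck 18, total now 34
augment #5: 14→13→0→6→3 bottleneck 4, total now 38
augment #6: 14→13→0→2→8→3 bottleneck 3, total now 41
augment #7: 14→13→0→6→2→8→3 bottleneck 1, total now 42
augment #8: 14→13→0→6→7→9→3 bottleneck 1, total now 43

Maximum flow value: 43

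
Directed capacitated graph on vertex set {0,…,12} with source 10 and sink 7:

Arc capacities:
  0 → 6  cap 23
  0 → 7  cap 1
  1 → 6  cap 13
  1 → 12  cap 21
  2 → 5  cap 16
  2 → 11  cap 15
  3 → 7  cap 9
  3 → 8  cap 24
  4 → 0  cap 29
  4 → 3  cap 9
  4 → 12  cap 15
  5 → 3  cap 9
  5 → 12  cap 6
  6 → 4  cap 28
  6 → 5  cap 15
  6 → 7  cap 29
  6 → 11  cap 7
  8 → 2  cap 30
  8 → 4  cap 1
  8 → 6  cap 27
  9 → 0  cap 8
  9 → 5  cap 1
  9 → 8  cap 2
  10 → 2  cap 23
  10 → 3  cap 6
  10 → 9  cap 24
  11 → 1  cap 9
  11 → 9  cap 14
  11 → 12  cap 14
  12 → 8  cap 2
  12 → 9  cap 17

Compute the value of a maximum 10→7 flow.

augment #1: 10→3→7 bottleneck 6, total now 6
augment #2: 10→9→0→7 bottleneck 1, total now 7
augment #3: 10→2→5→3→7 bottleneck 3, total now 10
augment #4: 10→9→0→6→7 bottleneck 7, total now 17
augment #5: 10→9→8→6→7 bottleneck 2, total now 19
augment #6: 10→2→11→1→6→7 bottleneck 9, total now 28
augment #7: 10→2→5→3→8→6→7 bottleneck 6, total now 34
augment #8: 10→2→5→12→8→6→7 bottleneck 2, total now 36

Maximum flow value: 36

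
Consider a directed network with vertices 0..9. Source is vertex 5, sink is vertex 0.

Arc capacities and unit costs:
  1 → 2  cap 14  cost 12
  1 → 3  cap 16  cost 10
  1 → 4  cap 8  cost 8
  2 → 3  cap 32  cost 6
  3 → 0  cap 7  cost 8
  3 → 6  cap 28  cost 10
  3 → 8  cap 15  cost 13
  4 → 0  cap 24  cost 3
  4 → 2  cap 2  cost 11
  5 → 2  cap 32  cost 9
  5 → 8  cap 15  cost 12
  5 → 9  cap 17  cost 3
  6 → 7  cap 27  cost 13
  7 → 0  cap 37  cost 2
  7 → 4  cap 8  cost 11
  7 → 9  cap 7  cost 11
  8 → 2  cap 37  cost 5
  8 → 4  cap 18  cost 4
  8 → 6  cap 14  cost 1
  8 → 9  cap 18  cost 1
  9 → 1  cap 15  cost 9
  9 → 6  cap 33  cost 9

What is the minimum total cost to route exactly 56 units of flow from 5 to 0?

shortest-cost path #1: 5→8→4→0 push 15 @ unit cost 19 (adds 285)
shortest-cost path #2: 5→2→3→0 push 7 @ unit cost 23 (adds 161)
shortest-cost path #3: 5→9→1→4→0 push 8 @ unit cost 23 (adds 184)
shortest-cost path #4: 5→9→6→7→0 push 9 @ unit cost 27 (adds 243)
shortest-cost path #5: 5→2→3→8→4→0 push 1 @ unit cost 35 (adds 35)
shortest-cost path #6: 5→2→3→8→4→1→9→6→7→0 push 2 @ unit cost 39 (adds 78)
shortest-cost path #7: 5→2→3→6→7→0 push 14 @ unit cost 40 (adds 560)
total cost = 1546

Minimum cost for 56 units: 1546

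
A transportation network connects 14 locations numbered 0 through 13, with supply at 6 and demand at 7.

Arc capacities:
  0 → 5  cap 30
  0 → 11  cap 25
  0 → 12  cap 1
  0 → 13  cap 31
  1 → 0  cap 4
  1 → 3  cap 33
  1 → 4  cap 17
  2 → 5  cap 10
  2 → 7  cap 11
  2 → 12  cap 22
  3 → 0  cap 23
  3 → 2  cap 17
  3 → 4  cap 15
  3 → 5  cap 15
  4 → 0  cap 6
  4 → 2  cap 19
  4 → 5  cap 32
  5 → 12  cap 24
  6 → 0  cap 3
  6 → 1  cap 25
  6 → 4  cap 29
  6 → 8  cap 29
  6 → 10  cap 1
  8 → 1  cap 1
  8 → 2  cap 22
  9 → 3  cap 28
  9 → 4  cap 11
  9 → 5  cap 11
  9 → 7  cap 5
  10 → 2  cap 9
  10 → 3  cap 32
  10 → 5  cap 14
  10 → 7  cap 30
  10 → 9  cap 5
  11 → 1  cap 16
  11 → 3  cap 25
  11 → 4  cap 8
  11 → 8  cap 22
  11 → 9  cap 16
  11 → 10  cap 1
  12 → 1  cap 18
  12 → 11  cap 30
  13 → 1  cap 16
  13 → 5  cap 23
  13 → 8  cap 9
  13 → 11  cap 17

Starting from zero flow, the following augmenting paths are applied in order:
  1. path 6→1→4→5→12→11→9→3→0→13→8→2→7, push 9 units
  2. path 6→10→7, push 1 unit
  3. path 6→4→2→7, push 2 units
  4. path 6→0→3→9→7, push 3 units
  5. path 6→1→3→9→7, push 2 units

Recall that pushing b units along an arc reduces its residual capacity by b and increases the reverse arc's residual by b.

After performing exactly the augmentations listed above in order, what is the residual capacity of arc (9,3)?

after path 1 (6→1→4→5→12→11→9→3→0→13→8→2→7, push 9): res(9,3)=19
after path 2 (6→10→7, push 1): res(9,3)=19
after path 3 (6→4→2→7, push 2): res(9,3)=19
after path 4 (6→0→3→9→7, push 3): res(9,3)=22
after path 5 (6→1→3→9→7, push 2): res(9,3)=24

Residual capacity of (9,3): 24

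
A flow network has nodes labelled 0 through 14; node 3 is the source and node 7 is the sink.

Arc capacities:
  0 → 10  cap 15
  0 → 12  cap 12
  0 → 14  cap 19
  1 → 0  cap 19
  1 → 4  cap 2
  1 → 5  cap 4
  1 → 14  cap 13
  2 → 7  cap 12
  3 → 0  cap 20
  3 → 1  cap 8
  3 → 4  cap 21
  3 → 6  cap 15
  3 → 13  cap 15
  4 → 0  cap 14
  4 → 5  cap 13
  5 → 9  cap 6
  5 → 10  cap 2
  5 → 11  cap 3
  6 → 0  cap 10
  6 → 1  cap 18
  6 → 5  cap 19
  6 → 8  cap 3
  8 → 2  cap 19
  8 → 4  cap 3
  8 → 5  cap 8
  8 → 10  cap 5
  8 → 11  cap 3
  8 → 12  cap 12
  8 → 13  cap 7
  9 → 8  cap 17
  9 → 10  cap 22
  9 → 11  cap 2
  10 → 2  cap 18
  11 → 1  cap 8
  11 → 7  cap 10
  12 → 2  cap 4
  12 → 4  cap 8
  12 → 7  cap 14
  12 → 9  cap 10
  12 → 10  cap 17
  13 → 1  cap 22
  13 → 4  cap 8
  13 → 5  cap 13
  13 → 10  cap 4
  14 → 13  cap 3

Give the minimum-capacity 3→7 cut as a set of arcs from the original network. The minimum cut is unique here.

Min-cut arcs: {(2,7), (5,11), (8,11), (9,11), (12,7)} (total capacity 34)

augment #1: 3→0→12→7 push 12
augment #2: 3→0→10→2→7 push 8
augment #3: 3→1→5→11→7 push 3
augment #4: 3→6→8→2→7 push 3
augment #5: 3→13→10→2→7 push 1
augment #6: 3→1→5→9→11→7 push 1
augment #7: 3→4→5→9→11→7 push 1
augment #8: 3→4→5→9→8→11→7 push 3
augment #9: 3→4→5→9→8→12→7 push 1
augment #10: 3→13→10→2→8→12→7 push 1
max flow = 34; residual-reachable set from 3 gives S-side
cut edges (S→T): {(2,7), (5,11), (8,11), (9,11), (12,7)} total cap 34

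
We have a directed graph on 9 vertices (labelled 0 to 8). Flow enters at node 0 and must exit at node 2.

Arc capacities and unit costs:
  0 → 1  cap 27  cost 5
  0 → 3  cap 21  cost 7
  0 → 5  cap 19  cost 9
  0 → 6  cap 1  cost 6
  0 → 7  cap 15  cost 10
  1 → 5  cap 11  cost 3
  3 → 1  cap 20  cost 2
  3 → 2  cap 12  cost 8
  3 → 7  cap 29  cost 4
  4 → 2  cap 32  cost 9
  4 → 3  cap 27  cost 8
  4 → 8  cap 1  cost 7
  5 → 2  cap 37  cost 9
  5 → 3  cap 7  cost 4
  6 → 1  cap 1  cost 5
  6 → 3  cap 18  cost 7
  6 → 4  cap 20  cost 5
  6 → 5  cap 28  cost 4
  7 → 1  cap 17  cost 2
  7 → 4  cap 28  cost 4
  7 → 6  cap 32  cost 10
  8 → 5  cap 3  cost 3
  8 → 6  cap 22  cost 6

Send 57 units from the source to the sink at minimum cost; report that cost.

shortest-cost path #1: 0→3→2 push 12 @ unit cost 15 (adds 180)
shortest-cost path #2: 0→1→5→2 push 11 @ unit cost 17 (adds 187)
shortest-cost path #3: 0→5→2 push 19 @ unit cost 18 (adds 342)
shortest-cost path #4: 0→6→5→2 push 1 @ unit cost 19 (adds 19)
shortest-cost path #5: 0→7→4→2 push 14 @ unit cost 23 (adds 322)
total cost = 1050

Minimum cost for 57 units: 1050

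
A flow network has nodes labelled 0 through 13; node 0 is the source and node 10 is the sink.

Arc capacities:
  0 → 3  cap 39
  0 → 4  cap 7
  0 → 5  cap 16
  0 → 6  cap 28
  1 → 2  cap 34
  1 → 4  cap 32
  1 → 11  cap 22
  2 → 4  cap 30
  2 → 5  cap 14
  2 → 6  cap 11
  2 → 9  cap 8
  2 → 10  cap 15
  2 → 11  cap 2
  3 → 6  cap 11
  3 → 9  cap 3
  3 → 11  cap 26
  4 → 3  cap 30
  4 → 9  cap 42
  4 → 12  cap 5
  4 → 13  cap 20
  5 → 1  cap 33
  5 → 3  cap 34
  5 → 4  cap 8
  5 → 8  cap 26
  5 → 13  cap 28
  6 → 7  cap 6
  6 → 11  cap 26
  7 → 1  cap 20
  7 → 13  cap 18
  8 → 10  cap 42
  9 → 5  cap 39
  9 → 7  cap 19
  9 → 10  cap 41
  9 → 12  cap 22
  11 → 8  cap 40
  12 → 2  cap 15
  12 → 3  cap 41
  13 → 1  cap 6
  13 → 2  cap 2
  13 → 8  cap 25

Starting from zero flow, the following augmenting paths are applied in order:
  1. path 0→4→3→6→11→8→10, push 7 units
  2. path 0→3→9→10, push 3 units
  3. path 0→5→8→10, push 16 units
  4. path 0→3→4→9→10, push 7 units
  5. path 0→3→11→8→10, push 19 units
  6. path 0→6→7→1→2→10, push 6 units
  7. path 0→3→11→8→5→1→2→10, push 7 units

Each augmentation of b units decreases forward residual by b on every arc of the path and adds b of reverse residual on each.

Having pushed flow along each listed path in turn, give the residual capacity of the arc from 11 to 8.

after path 1 (0→4→3→6→11→8→10, push 7): res(11,8)=33
after path 2 (0→3→9→10, push 3): res(11,8)=33
after path 3 (0→5→8→10, push 16): res(11,8)=33
after path 4 (0→3→4→9→10, push 7): res(11,8)=33
after path 5 (0→3→11→8→10, push 19): res(11,8)=14
after path 6 (0→6→7→1→2→10, push 6): res(11,8)=14
after path 7 (0→3→11→8→5→1→2→10, push 7): res(11,8)=7

Residual capacity of (11,8): 7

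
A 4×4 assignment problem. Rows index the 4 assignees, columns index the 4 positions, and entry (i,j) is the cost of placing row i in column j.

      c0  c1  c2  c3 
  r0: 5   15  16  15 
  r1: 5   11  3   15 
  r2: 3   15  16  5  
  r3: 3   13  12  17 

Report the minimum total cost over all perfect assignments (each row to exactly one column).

one of 2 optimal assignments: row0→col0 (cost 5), row1→col2 (cost 3), row2→col3 (cost 5), row3→col1 (cost 13)
total = 5 + 3 + 5 + 13 = 26

Minimum assignment cost: 26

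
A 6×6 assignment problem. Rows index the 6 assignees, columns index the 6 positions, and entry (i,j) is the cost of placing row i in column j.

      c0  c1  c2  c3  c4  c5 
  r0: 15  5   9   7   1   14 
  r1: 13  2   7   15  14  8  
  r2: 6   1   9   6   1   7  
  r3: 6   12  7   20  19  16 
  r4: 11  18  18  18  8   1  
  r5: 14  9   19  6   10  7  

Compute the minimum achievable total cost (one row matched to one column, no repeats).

optimal assignment: row0→col4 (cost 1), row1→col2 (cost 7), row2→col1 (cost 1), row3→col0 (cost 6), row4→col5 (cost 1), row5→col3 (cost 6)
total = 1 + 7 + 1 + 6 + 1 + 6 = 22

Minimum assignment cost: 22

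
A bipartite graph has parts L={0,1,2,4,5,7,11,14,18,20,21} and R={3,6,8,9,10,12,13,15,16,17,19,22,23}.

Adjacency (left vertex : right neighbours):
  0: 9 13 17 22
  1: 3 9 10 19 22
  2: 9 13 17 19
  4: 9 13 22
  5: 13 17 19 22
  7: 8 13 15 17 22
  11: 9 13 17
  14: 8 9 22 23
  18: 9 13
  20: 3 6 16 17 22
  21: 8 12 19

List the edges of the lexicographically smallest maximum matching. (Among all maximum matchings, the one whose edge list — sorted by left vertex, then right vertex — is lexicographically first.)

Lex-smallest maximum matching: {(0,9), (1,3), (2,13), (4,22), (5,19), (7,8), (11,17), (14,23), (20,6), (21,12)}

|M| = 10 (so the lex-smallest maximum matching has 10 edges)
process left vertices in ascending order; for each, take the smallest-labelled available neighbour that still permits 10 edges overall, or leave it unmatched if none does
lex-smallest matching: {0-9, 1-3, 2-13, 4-22, 5-19, 7-8, 11-17, 14-23, 20-6, 21-12}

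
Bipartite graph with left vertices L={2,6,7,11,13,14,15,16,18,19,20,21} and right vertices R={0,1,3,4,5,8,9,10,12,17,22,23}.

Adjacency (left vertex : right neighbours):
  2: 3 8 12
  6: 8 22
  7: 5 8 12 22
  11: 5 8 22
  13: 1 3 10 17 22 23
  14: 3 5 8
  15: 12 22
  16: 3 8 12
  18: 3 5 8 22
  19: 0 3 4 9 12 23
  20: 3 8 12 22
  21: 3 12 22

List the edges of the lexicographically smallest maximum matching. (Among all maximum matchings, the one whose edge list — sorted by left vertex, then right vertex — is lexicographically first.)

Lex-smallest maximum matching: {(2,3), (6,8), (7,5), (11,22), (13,1), (15,12), (19,0)}

|M| = 7 (so the lex-smallest maximum matching has 7 edges)
process left vertices in ascending order; for each, take the smallest-labelled available neighbour that still permits 7 edges overall, or leave it unmatched if none does
lex-smallest matching: {2-3, 6-8, 7-5, 11-22, 13-1, 15-12, 19-0}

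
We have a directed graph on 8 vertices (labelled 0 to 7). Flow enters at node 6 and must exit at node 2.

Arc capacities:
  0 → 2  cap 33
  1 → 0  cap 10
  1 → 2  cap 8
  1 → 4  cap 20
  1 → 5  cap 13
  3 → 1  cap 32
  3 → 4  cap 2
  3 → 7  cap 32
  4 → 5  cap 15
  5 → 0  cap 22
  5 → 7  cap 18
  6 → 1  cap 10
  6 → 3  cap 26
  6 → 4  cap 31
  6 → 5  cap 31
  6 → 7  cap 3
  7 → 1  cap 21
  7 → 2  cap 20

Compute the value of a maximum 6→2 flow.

augment #1: 6→1→2 bottleneck 8, total now 8
augment #2: 6→7→2 bottleneck 3, total now 11
augment #3: 6→1→0→2 bottleneck 2, total now 13
augment #4: 6→3→7→2 bottleneck 17, total now 30
augment #5: 6→5→0→2 bottleneck 22, total now 52
augment #6: 6→3→1→0→2 bottleneck 8, total now 60

Maximum flow value: 60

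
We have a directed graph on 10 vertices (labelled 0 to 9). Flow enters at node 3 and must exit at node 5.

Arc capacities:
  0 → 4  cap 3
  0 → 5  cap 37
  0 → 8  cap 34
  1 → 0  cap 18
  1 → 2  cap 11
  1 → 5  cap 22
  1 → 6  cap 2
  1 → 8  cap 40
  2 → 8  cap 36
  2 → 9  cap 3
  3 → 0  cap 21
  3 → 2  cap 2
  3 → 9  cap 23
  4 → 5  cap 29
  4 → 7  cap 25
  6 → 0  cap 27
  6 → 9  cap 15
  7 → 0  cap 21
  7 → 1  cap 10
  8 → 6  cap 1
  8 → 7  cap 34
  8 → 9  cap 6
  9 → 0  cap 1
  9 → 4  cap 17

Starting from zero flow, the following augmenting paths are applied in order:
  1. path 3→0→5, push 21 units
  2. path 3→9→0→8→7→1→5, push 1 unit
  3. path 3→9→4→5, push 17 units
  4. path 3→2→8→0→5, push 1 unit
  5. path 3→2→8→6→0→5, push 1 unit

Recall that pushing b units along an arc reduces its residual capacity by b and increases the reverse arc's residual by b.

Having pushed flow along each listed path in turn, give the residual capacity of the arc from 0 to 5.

Residual capacity of (0,5): 14

after path 1 (3→0→5, push 21): res(0,5)=16
after path 2 (3→9→0→8→7→1→5, push 1): res(0,5)=16
after path 3 (3→9→4→5, push 17): res(0,5)=16
after path 4 (3→2→8→0→5, push 1): res(0,5)=15
after path 5 (3→2→8→6→0→5, push 1): res(0,5)=14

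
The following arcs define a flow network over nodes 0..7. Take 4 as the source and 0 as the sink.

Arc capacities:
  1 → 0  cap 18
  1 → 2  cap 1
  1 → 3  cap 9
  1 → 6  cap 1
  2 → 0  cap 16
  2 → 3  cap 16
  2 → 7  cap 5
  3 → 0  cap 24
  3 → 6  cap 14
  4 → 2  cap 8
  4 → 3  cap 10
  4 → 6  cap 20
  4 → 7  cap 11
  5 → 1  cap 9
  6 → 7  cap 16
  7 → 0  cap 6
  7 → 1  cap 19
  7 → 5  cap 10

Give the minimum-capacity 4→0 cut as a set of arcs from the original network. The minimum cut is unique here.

augment #1: 4→2→0 push 8
augment #2: 4→3→0 push 10
augment #3: 4→7→0 push 6
augment #4: 4→7→1→0 push 5
augment #5: 4→6→7→1→0 push 13
augment #6: 4→6→7→1→2→0 push 1
augment #7: 4→6→7→5→1→3→0 push 2
max flow = 45; residual-reachable set from 4 gives S-side
cut edges (S→T): {(4,2), (4,3), (4,7), (6,7)} total cap 45

Min-cut arcs: {(4,2), (4,3), (4,7), (6,7)} (total capacity 45)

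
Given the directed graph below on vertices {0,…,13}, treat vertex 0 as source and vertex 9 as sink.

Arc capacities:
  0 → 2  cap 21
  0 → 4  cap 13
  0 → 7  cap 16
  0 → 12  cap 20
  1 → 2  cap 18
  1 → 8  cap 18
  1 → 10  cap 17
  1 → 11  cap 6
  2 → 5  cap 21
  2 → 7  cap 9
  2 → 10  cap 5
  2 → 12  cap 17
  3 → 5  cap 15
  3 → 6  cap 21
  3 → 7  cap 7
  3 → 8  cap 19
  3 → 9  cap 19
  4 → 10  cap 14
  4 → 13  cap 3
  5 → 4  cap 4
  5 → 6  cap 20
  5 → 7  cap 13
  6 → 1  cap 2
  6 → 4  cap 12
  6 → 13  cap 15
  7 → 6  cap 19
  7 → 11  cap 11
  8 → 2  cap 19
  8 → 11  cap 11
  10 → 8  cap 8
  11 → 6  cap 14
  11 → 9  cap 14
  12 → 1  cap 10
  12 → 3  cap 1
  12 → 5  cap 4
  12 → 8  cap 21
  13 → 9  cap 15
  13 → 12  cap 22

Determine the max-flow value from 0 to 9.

augment #1: 0→4→13→9 bottleneck 3, total now 3
augment #2: 0→7→11→9 bottleneck 11, total now 14
augment #3: 0→12→3→9 bottleneck 1, total now 15
augment #4: 0→7→6→13→9 bottleneck 5, total now 20
augment #5: 0→12→1→11→9 bottleneck 3, total now 23
augment #6: 0→2→5→6→13→9 bottleneck 7, total now 30

Maximum flow value: 30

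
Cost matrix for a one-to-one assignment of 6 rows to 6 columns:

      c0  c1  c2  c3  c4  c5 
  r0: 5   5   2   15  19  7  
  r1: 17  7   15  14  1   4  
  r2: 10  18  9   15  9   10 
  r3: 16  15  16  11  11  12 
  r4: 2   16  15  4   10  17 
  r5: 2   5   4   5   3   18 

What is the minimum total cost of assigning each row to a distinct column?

optimal assignment: row0→col2 (cost 2), row1→col4 (cost 1), row2→col5 (cost 10), row3→col3 (cost 11), row4→col0 (cost 2), row5→col1 (cost 5)
total = 2 + 1 + 10 + 11 + 2 + 5 = 31

Minimum assignment cost: 31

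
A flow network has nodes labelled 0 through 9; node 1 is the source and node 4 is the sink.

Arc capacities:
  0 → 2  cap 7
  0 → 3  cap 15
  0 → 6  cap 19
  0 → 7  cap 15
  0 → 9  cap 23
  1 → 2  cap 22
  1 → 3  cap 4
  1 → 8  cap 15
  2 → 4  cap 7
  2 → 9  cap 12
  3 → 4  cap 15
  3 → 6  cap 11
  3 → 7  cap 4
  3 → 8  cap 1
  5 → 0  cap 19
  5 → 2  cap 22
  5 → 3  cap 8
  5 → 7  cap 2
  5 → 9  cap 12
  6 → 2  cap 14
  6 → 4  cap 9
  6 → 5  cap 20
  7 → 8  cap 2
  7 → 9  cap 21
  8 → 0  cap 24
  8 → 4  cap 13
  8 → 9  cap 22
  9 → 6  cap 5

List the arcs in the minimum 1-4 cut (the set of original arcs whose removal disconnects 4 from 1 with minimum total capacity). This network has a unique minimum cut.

augment #1: 1→2→4 push 7
augment #2: 1→3→4 push 4
augment #3: 1→8→4 push 13
augment #4: 1→2→9→6→4 push 5
augment #5: 1→8→0→3→4 push 2
max flow = 31; residual-reachable set from 1 gives S-side
cut edges (S→T): {(1,3), (1,8), (2,4), (9,6)} total cap 31

Min-cut arcs: {(1,3), (1,8), (2,4), (9,6)} (total capacity 31)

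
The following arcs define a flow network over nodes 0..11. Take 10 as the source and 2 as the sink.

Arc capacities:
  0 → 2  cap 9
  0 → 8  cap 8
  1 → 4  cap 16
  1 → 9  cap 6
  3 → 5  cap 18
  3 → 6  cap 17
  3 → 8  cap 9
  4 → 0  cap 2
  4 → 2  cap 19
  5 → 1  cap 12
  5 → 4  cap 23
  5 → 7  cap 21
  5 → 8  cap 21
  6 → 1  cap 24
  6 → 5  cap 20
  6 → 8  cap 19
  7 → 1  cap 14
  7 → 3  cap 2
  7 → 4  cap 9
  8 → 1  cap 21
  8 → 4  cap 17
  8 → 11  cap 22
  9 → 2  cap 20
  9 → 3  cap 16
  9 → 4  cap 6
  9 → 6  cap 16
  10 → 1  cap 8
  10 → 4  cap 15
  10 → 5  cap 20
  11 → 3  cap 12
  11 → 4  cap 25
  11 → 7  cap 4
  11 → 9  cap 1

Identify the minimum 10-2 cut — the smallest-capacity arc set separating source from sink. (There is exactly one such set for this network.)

Min-cut arcs: {(1,9), (4,0), (4,2), (11,9)} (total capacity 28)

augment #1: 10→4→2 push 15
augment #2: 10→1→4→2 push 4
augment #3: 10→1→9→2 push 4
augment #4: 10→5→1→9→2 push 2
augment #5: 10→5→4→0→2 push 2
augment #6: 10→5→8→11→9→2 push 1
max flow = 28; residual-reachable set from 10 gives S-side
cut edges (S→T): {(1,9), (4,0), (4,2), (11,9)} total cap 28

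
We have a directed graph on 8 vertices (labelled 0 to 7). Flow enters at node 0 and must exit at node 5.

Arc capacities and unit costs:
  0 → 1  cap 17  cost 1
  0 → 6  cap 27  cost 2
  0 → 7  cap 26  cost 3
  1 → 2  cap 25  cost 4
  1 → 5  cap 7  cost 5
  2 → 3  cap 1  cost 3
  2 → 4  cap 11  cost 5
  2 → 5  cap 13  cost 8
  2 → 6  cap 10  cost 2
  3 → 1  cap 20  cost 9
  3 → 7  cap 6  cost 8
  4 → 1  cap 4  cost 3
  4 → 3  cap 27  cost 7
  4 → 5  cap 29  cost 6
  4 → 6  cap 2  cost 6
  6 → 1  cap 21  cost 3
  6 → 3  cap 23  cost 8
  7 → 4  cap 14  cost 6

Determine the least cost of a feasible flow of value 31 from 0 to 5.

Minimum cost for 31 units: 382

shortest-cost path #1: 0→1→5 push 7 @ unit cost 6 (adds 42)
shortest-cost path #2: 0→1→2→5 push 10 @ unit cost 13 (adds 130)
shortest-cost path #3: 0→7→4→5 push 14 @ unit cost 15 (adds 210)
total cost = 382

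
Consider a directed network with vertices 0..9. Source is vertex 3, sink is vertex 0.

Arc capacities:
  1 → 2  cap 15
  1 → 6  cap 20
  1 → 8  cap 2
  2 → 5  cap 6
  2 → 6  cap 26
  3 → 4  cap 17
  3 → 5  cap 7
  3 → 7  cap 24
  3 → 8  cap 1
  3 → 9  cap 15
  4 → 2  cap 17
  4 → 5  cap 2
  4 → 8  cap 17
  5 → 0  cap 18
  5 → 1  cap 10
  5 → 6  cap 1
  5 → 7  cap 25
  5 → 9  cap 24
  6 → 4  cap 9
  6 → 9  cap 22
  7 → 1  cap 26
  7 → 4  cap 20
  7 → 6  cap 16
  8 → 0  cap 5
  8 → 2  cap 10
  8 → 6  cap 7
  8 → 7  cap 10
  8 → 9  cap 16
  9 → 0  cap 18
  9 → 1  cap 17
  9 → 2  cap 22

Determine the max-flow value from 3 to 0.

augment #1: 3→5→0 bottleneck 7, total now 7
augment #2: 3→8→0 bottleneck 1, total now 8
augment #3: 3→9→0 bottleneck 15, total now 23
augment #4: 3→4→5→0 bottleneck 2, total now 25
augment #5: 3→4→8→0 bottleneck 4, total now 29
augment #6: 3→4→2→5→0 bottleneck 6, total now 35
augment #7: 3→4→8→9→0 bottleneck 3, total now 38

Maximum flow value: 38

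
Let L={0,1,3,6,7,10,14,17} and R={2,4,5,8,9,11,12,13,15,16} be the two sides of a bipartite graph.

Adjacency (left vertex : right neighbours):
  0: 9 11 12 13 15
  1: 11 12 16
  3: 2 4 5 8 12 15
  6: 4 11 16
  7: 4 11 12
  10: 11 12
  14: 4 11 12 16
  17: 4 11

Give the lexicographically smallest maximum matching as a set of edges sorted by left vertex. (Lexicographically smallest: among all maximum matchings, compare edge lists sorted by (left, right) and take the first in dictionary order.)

|M| = 6 (so the lex-smallest maximum matching has 6 edges)
process left vertices in ascending order; for each, take the smallest-labelled available neighbour that still permits 6 edges overall, or leave it unmatched if none does
lex-smallest matching: {0-9, 1-11, 3-2, 6-4, 7-12, 14-16}

Lex-smallest maximum matching: {(0,9), (1,11), (3,2), (6,4), (7,12), (14,16)}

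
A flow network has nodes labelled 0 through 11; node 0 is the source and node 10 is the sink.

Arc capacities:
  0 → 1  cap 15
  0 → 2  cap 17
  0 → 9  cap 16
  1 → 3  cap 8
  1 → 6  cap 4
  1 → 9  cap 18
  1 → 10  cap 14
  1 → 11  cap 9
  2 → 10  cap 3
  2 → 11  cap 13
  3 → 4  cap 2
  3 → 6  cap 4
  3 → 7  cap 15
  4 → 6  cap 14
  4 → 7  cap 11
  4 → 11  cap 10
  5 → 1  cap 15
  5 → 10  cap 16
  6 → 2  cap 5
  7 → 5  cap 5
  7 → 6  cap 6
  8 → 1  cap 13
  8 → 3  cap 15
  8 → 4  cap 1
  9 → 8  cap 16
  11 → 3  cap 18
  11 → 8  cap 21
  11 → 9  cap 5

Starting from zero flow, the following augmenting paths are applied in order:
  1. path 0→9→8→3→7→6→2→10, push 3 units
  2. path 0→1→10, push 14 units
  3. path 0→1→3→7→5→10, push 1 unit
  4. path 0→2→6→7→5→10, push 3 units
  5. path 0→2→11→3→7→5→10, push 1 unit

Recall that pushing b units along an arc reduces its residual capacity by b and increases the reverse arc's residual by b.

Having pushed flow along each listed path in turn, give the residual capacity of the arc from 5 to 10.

after path 1 (0→9→8→3→7→6→2→10, push 3): res(5,10)=16
after path 2 (0→1→10, push 14): res(5,10)=16
after path 3 (0→1→3→7→5→10, push 1): res(5,10)=15
after path 4 (0→2→6→7→5→10, push 3): res(5,10)=12
after path 5 (0→2→11→3→7→5→10, push 1): res(5,10)=11

Residual capacity of (5,10): 11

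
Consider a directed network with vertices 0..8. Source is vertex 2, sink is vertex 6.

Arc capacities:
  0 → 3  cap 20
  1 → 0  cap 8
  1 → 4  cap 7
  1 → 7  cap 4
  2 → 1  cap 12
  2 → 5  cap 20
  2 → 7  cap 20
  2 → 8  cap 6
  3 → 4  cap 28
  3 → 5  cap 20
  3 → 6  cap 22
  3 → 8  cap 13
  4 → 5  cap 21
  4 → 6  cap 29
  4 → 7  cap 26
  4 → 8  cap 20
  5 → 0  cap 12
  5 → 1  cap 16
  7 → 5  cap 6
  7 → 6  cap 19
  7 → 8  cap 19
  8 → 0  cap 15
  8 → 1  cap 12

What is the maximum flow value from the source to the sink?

Maximum flow value: 46

augment #1: 2→7→6 bottleneck 19, total now 19
augment #2: 2→1→4→6 bottleneck 7, total now 26
augment #3: 2→1→0→3→6 bottleneck 5, total now 31
augment #4: 2→5→0→3→6 bottleneck 12, total now 43
augment #5: 2→8→0→3→6 bottleneck 3, total now 46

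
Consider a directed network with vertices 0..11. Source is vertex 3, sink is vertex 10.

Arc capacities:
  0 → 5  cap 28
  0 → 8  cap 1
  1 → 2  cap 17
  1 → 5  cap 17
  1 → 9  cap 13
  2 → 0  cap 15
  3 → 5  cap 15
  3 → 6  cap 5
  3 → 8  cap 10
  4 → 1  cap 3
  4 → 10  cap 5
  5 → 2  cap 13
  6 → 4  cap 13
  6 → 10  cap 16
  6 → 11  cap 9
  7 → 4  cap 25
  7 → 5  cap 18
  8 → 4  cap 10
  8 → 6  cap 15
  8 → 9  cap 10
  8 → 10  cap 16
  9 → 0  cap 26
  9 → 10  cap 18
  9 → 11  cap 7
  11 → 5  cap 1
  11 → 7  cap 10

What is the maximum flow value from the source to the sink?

Maximum flow value: 16

augment #1: 3→6→10 bottleneck 5, total now 5
augment #2: 3→8→10 bottleneck 10, total now 15
augment #3: 3→5→2→0→8→10 bottleneck 1, total now 16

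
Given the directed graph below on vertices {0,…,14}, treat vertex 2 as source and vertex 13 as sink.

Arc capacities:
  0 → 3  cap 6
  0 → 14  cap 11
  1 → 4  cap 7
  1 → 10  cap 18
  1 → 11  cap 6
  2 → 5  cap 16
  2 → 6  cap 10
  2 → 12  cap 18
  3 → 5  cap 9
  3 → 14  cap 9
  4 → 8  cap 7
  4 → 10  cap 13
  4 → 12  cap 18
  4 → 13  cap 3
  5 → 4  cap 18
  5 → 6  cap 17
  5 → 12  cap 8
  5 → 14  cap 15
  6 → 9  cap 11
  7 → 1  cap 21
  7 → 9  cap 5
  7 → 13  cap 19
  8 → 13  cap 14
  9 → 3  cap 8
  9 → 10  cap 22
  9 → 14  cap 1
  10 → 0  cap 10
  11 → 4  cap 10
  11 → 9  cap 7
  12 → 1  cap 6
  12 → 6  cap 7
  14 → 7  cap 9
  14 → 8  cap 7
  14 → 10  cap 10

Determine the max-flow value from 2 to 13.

Maximum flow value: 26

augment #1: 2→5→4→13 bottleneck 3, total now 3
augment #2: 2→5→4→8→13 bottleneck 7, total now 10
augment #3: 2→5→14→7→13 bottleneck 6, total now 16
augment #4: 2→6→9→14→7→13 bottleneck 1, total now 17
augment #5: 2→6→9→3→14→7→13 bottleneck 2, total now 19
augment #6: 2→6→9→3→14→8→13 bottleneck 6, total now 25
augment #7: 2→6→9→10→0→14→8→13 bottleneck 1, total now 26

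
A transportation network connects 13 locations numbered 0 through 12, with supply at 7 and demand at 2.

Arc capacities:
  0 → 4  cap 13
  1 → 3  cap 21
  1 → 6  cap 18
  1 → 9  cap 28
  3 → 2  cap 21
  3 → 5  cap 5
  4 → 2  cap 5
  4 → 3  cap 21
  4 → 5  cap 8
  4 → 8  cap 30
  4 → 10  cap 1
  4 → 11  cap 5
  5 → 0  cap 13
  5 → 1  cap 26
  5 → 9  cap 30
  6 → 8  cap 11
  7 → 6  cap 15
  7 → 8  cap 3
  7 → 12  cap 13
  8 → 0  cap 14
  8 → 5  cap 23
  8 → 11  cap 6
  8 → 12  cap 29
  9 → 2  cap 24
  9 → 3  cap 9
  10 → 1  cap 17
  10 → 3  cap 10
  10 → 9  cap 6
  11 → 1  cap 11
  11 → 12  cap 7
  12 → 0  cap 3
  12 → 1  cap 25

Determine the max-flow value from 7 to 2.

Maximum flow value: 27

augment #1: 7→8→0→4→2 bottleneck 3, total now 3
augment #2: 7→12→0→4→2 bottleneck 2, total now 5
augment #3: 7→12→1→3→2 bottleneck 11, total now 16
augment #4: 7→6→8→5→9→2 bottleneck 11, total now 27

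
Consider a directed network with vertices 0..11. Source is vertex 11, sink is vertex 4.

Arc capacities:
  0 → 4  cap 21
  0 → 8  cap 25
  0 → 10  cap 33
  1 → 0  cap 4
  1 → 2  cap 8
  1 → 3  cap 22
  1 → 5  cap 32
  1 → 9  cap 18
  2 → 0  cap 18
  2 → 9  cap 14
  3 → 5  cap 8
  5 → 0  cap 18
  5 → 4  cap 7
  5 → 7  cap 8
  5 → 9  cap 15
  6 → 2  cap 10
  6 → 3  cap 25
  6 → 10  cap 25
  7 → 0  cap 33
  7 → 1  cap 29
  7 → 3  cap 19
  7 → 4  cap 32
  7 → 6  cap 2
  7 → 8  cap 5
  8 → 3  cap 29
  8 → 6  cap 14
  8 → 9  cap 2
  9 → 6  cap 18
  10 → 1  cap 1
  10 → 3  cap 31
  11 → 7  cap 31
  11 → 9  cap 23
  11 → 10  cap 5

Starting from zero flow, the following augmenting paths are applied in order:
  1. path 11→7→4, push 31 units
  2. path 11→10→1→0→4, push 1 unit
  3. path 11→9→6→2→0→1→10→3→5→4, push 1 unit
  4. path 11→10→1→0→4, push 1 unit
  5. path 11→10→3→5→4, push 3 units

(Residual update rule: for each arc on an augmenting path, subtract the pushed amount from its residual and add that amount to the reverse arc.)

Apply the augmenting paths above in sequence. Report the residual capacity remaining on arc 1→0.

Residual capacity of (1,0): 3

after path 1 (11→7→4, push 31): res(1,0)=4
after path 2 (11→10→1→0→4, push 1): res(1,0)=3
after path 3 (11→9→6→2→0→1→10→3→5→4, push 1): res(1,0)=4
after path 4 (11→10→1→0→4, push 1): res(1,0)=3
after path 5 (11→10→3→5→4, push 3): res(1,0)=3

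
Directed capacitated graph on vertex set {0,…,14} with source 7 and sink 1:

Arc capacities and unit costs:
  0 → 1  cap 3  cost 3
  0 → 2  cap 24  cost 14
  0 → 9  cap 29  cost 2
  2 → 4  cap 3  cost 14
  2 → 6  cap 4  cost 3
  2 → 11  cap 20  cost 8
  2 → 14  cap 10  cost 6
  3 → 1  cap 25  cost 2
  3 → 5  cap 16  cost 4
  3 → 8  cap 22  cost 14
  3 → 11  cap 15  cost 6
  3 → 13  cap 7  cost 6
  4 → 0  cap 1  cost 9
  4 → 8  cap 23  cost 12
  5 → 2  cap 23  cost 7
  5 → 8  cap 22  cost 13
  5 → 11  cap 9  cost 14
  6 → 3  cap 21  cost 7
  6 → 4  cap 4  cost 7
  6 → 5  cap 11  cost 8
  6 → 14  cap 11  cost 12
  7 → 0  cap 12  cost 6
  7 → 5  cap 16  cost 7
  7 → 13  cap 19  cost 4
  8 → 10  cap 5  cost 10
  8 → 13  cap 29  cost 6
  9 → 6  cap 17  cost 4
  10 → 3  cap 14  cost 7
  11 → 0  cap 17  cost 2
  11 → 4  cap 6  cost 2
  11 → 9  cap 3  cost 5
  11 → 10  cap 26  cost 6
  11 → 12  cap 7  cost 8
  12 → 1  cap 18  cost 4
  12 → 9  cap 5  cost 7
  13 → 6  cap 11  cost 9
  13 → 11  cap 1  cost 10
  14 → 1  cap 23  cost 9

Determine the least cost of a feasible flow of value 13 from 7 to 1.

Minimum cost for 13 units: 238

shortest-cost path #1: 7→0→1 push 3 @ unit cost 9 (adds 27)
shortest-cost path #2: 7→0→9→6→3→1 push 9 @ unit cost 21 (adds 189)
shortest-cost path #3: 7→13→6→3→1 push 1 @ unit cost 22 (adds 22)
total cost = 238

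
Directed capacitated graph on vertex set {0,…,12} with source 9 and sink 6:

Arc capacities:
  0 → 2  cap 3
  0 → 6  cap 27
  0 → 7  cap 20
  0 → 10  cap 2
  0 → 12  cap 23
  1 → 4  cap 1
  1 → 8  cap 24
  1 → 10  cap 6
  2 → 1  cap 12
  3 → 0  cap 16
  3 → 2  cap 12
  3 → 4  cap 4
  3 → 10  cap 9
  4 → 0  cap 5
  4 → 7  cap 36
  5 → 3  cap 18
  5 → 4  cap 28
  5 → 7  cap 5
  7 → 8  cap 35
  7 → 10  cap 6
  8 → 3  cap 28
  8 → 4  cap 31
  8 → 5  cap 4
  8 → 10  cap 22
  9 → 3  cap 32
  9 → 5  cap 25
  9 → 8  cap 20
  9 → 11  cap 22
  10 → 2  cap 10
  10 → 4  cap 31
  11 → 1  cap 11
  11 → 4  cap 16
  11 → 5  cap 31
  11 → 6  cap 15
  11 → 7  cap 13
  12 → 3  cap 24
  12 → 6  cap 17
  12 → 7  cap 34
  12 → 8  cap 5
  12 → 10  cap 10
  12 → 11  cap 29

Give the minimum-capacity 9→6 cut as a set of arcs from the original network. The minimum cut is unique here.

Min-cut arcs: {(3,0), (4,0), (11,6)} (total capacity 36)

augment #1: 9→11→6 push 15
augment #2: 9→3→0→6 push 16
augment #3: 9→3→4→0→6 push 4
augment #4: 9→5→4→0→6 push 1
max flow = 36; residual-reachable set from 9 gives S-side
cut edges (S→T): {(3,0), (4,0), (11,6)} total cap 36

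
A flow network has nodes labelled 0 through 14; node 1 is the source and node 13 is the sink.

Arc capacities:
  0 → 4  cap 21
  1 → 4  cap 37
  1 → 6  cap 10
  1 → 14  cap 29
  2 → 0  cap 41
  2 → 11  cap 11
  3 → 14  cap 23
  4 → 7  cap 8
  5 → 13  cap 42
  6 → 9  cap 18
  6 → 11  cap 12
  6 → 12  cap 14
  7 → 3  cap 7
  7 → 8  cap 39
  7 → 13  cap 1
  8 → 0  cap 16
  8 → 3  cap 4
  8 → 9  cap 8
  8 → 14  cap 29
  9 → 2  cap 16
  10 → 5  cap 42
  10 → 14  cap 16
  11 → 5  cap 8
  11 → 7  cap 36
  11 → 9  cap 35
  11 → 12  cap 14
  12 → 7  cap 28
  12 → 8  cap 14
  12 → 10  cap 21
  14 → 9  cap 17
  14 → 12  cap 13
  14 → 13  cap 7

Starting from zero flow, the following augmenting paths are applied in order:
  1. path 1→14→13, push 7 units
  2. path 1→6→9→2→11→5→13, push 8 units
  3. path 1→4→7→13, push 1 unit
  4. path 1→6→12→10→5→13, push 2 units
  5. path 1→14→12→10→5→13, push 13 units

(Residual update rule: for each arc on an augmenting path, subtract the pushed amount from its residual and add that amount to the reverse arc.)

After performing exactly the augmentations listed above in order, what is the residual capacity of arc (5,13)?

Residual capacity of (5,13): 19

after path 1 (1→14→13, push 7): res(5,13)=42
after path 2 (1→6→9→2→11→5→13, push 8): res(5,13)=34
after path 3 (1→4→7→13, push 1): res(5,13)=34
after path 4 (1→6→12→10→5→13, push 2): res(5,13)=32
after path 5 (1→14→12→10→5→13, push 13): res(5,13)=19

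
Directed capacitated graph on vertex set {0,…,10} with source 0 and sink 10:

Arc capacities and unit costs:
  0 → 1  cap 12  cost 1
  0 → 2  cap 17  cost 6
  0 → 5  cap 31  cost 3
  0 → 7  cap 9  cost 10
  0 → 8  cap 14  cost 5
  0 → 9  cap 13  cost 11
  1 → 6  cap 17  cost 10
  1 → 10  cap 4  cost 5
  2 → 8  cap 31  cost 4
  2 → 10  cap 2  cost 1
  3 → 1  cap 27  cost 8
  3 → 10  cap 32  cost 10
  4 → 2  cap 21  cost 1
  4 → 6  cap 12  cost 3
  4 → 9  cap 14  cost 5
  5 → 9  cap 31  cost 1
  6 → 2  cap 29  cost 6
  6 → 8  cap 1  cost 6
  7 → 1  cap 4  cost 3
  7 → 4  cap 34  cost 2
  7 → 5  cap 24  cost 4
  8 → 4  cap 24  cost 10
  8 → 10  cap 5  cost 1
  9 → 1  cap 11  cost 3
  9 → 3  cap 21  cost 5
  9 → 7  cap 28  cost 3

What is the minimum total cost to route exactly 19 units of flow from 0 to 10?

shortest-cost path #1: 0→1→10 push 4 @ unit cost 6 (adds 24)
shortest-cost path #2: 0→8→10 push 5 @ unit cost 6 (adds 30)
shortest-cost path #3: 0→2→10 push 2 @ unit cost 7 (adds 14)
shortest-cost path #4: 0→5→9→3→10 push 8 @ unit cost 19 (adds 152)
total cost = 220

Minimum cost for 19 units: 220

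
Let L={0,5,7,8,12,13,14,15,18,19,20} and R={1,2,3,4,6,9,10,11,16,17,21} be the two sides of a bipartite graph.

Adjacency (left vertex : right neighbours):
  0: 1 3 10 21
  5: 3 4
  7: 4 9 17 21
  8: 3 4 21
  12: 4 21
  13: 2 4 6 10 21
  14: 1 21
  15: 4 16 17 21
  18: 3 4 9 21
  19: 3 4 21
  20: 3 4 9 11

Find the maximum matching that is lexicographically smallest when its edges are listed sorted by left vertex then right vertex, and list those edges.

|M| = 10 (so the lex-smallest maximum matching has 10 edges)
process left vertices in ascending order; for each, take the smallest-labelled available neighbour that still permits 10 edges overall, or leave it unmatched if none does
lex-smallest matching: {0-10, 5-3, 7-17, 8-4, 12-21, 13-2, 14-1, 15-16, 18-9, 20-11}

Lex-smallest maximum matching: {(0,10), (5,3), (7,17), (8,4), (12,21), (13,2), (14,1), (15,16), (18,9), (20,11)}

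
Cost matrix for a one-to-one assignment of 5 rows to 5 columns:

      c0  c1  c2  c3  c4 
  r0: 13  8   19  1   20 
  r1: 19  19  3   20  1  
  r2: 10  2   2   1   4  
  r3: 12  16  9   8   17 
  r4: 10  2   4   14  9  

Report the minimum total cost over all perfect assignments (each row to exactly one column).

optimal assignment: row0→col3 (cost 1), row1→col4 (cost 1), row2→col2 (cost 2), row3→col0 (cost 12), row4→col1 (cost 2)
total = 1 + 1 + 2 + 12 + 2 = 18

Minimum assignment cost: 18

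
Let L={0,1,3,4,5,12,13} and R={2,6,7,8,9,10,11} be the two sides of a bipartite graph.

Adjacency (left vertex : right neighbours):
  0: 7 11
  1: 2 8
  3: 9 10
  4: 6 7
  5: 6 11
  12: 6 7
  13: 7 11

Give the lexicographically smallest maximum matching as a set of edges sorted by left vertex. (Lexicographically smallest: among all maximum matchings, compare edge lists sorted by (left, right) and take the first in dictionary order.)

|M| = 5 (so the lex-smallest maximum matching has 5 edges)
process left vertices in ascending order; for each, take the smallest-labelled available neighbour that still permits 5 edges overall, or leave it unmatched if none does
lex-smallest matching: {0-7, 1-2, 3-9, 4-6, 5-11}

Lex-smallest maximum matching: {(0,7), (1,2), (3,9), (4,6), (5,11)}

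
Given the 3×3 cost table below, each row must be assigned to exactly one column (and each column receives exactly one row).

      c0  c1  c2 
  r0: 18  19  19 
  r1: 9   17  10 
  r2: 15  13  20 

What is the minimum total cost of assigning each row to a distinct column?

one of 2 optimal assignments: row0→col0 (cost 18), row1→col2 (cost 10), row2→col1 (cost 13)
total = 18 + 10 + 13 = 41

Minimum assignment cost: 41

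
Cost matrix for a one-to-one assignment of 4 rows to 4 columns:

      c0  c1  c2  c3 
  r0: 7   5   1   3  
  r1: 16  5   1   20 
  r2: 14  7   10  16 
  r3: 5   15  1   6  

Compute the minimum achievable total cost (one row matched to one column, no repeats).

optimal assignment: row0→col3 (cost 3), row1→col2 (cost 1), row2→col1 (cost 7), row3→col0 (cost 5)
total = 3 + 1 + 7 + 5 = 16

Minimum assignment cost: 16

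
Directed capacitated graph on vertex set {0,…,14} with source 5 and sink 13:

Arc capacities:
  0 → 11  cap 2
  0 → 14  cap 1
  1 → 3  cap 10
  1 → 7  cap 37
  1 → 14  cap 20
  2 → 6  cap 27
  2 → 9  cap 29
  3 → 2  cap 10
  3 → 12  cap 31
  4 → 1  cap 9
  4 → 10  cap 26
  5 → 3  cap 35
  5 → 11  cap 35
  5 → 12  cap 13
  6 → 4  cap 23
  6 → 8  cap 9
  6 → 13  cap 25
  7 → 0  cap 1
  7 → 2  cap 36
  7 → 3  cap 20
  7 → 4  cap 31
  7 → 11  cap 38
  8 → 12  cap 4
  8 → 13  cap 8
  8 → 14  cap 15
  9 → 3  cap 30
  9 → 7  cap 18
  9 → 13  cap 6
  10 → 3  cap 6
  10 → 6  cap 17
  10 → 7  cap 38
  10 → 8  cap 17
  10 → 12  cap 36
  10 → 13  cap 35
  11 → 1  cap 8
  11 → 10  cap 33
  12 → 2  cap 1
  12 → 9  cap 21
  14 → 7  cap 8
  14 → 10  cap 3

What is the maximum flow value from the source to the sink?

Maximum flow value: 67

augment #1: 5→11→10→13 bottleneck 33, total now 33
augment #2: 5→12→9→13 bottleneck 6, total now 39
augment #3: 5→3→2→6→13 bottleneck 10, total now 49
augment #4: 5→12→2→6→13 bottleneck 1, total now 50
augment #5: 5→11→1→14→10→13 bottleneck 2, total now 52
augment #6: 5→12→9→7→2→6→13 bottleneck 6, total now 58
augment #7: 5→3→12→9→7→2→6→13 bottleneck 8, total now 66
augment #8: 5→3→12→9→7→2→6→8→13 bottleneck 1, total now 67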